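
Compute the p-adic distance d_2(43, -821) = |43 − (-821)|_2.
d_2(43, -821) = 1/32

Step 1 — x − y = 43 − (-821) = 864. Step 2 — v_2(864) = 5 (factor: 864 = (2^5 · 27); the sign does not affect v_p). Step 3 — |x − y|_2 = 2^{-5} = 1/32.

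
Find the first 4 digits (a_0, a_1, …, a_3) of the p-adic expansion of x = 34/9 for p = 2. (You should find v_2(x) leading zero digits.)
(a_0, …, a_3) = (0, 1, 0, 0)

v_2(34/9) = 1, so a_0 = ... = a_0 = 0. Factor out: x = 2^1 · u with u = 17/9 a unit in ℤ_2. Expand u iteratively via a_{v+i} = u_i mod 2, u_{i+1} = (u_i − a_{v+i})/2:
  u_0 = 17/9;  a_1 = 1;  u_1 = (u_0 − 1)/2 = 4/9
  u_1 = 4/9;  a_2 = 0;  u_2 = (u_1 − 0)/2 = 2/9
  u_2 = 2/9;  a_3 = 0;  u_3 = (u_2 − 0)/2 = 1/9
Digits: (0, 1, 0, 0).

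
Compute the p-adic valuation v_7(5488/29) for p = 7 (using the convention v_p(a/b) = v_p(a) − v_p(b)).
v_7(5488/29) = 3

Factor powers of 7 from the numerator and denominator of the reduced fraction: 5488 = 7^3 · 16 and 29 = 7^0 · 29. Apply v_p(a/b) = v_p(a) − v_p(b): v_7(5488/29) = 3 − 0 = 3.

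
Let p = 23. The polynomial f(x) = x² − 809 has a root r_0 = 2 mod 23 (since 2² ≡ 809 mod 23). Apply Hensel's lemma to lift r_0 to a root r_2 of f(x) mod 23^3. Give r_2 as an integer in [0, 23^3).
r_2 = 11180 (mod 12167)

Hensel's recurrence: r_{i+1} = r_i − f(r_i)·(f′(r_i))^{-1} mod 23^{i+2}, with f′(x) = 2x. Iterate:
  r_0 = 2 (mod 23)
  r_1 = 71 (mod 529)
  r_2 = 11180 (mod 12167)
Final: r_2 = 11180, and one checks f(r_2) ≡ 0 mod 23^3.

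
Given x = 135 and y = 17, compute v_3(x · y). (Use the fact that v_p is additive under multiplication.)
v_3(2295) = 3

v_p(x) = 3 (factor: 135 = 3^3 · 5); v_p(y) = 0 (factor: 17 = 3^0 · 17). Additivity: v_p(xy) = v_p(x) + v_p(y) = 3 + 0 = 3. (Direct check: xy = 2295 = 3^3 · (85).)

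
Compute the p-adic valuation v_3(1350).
v_3(1350) = 3

v_3(n) is the largest exponent k such that 3^k divides n. Factor out: 1350 = 3^3 · 50. (Sign doesn't affect v_p.) So v_3(1350) = 3.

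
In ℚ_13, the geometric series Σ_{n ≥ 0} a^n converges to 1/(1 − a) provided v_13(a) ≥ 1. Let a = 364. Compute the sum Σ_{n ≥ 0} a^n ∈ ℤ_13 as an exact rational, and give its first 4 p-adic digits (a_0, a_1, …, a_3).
Σ a^n = 1/(1 − a) = -1/363;  first 4 digits = (1, 2, 6, 3)

v_13(a) = 1 ≥ 1, so the series converges in ℤ_13 to 1/(1 − a) = 1/(1 − 364) = -1/363. Expand this rational in ℤ_13: compute digits iteratively via d_i = x_i mod 13, x_{i+1} = (x_i − d_i)/13. The first 4 digits are (1, 2, 6, 3).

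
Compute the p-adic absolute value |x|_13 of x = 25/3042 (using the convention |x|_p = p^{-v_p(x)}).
|25/3042|_13 = 169

Step 1 — compute v_13(x) by factoring powers of 13 out of the numerator and denominator: v_13(25/3042) = -2. Step 2 — apply |x|_p = p^{-v_p(x)} = 13^{2} = 169.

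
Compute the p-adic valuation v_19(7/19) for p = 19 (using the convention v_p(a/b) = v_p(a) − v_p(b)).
v_19(7/19) = -1

Factor powers of 19 from the numerator and denominator of the reduced fraction: 7 = 19^0 · 7 and 19 = 19^1 · 1. Apply v_p(a/b) = v_p(a) − v_p(b): v_19(7/19) = 0 − 1 = -1.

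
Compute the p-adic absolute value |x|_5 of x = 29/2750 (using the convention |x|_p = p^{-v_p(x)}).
|29/2750|_5 = 125

Step 1 — compute v_5(x) by factoring powers of 5 out of the numerator and denominator: v_5(29/2750) = -3. Step 2 — apply |x|_p = p^{-v_p(x)} = 5^{3} = 125.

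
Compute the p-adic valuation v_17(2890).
v_17(2890) = 2

v_17(n) is the largest exponent k such that 17^k divides n. Factor out: 2890 = 17^2 · 10. (Sign doesn't affect v_p.) So v_17(2890) = 2.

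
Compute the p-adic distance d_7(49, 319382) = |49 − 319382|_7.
d_7(49, 319382) = 1/16807

Step 1 — x − y = 49 − 319382 = -319333. Step 2 — v_7(-319333) = 5 (factor: -319333 = −(7^5 · 19); the sign does not affect v_p). Step 3 — |x − y|_7 = 7^{-5} = 1/16807.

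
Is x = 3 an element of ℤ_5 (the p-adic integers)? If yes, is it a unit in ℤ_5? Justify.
x ∈ ℤ_5^× (unit); v_5(x) = 0

ℤ_5 = {x ∈ ℚ_5 : v_5(x) ≥ 0} and ℤ_5^× = {x ∈ ℤ_5 : v_5(x) = 0}. Here v_5(3) = v_5(num) − v_5(den) = 0; compare against these criteria.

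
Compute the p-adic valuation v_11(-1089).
v_11(-1089) = 2

v_11(n) is the largest exponent k such that 11^k divides n. Factor out: -1089 = -11^2 · 9. (Sign doesn't affect v_p.) So v_11(-1089) = 2.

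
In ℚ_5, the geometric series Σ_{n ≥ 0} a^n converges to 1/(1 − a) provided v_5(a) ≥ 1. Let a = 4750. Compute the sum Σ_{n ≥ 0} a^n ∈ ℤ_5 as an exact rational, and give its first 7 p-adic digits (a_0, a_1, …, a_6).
Σ a^n = 1/(1 − a) = -1/4749;  first 7 digits = (1, 0, 0, 3, 2, 1, 4)

v_5(a) = 3 ≥ 1, so the series converges in ℤ_5 to 1/(1 − a) = 1/(1 − 4750) = -1/4749. Expand this rational in ℤ_5: compute digits iteratively via d_i = x_i mod 5, x_{i+1} = (x_i − d_i)/5. The first 7 digits are (1, 0, 0, 3, 2, 1, 4).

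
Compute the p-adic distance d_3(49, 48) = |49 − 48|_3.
d_3(49, 48) = 1

Step 1 — x − y = 49 − 48 = 1. Step 2 — v_3(1) = 0 (factor: 1 = (3^0 · 1); the sign does not affect v_p). Step 3 — |x − y|_3 = 3^{0} = 1.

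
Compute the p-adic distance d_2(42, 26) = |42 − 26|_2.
d_2(42, 26) = 1/16

Step 1 — x − y = 42 − 26 = 16. Step 2 — v_2(16) = 4 (factor: 16 = (2^4 · 1); the sign does not affect v_p). Step 3 — |x − y|_2 = 2^{-4} = 1/16.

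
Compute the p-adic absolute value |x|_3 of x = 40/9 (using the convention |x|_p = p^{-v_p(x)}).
|40/9|_3 = 9

Step 1 — compute v_3(x) by factoring powers of 3 out of the numerator and denominator: v_3(40/9) = -2. Step 2 — apply |x|_p = p^{-v_p(x)} = 3^{2} = 9.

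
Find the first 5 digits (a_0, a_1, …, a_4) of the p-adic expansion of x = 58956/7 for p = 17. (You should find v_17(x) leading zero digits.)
(a_0, …, a_4) = (0, 0, 0, 9, 2)

v_17(58956/7) = 3, so a_0 = ... = a_2 = 0. Factor out: x = 17^3 · u with u = 12/7 a unit in ℤ_17. Expand u iteratively via a_{v+i} = u_i mod 17, u_{i+1} = (u_i − a_{v+i})/17:
  u_0 = 12/7;  a_3 = 9;  u_1 = (u_0 − 9)/17 = -3/7
  u_1 = -3/7;  a_4 = 2;  u_2 = (u_1 − 2)/17 = -1/7
Digits: (0, 0, 0, 9, 2).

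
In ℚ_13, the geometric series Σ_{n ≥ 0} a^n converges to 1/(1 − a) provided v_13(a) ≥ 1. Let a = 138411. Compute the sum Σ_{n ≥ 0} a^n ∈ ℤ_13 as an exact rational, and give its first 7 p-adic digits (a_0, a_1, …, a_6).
Σ a^n = 1/(1 − a) = -1/138410;  first 7 digits = (1, 0, 0, 11, 4, 0, 4)

v_13(a) = 3 ≥ 1, so the series converges in ℤ_13 to 1/(1 − a) = 1/(1 − 138411) = -1/138410. Expand this rational in ℤ_13: compute digits iteratively via d_i = x_i mod 13, x_{i+1} = (x_i − d_i)/13. The first 7 digits are (1, 0, 0, 11, 4, 0, 4).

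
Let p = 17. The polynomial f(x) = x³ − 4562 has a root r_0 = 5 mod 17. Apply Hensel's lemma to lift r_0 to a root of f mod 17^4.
r_3 = 20167 (mod 83521)

Hensel: r_{i+1} = r_i − f(r_i)/f′(r_i) mod 17^{i+2}, where f′(x) = 3x². Iterate:
  r_0 = 5 (mod 17)
  r_1 = 226 (mod 289)
  r_2 = 515 (mod 4913)
  r_3 = 20167 (mod 83521)
Final: r = 20167 with f(r) ≡ 0 mod 17^4.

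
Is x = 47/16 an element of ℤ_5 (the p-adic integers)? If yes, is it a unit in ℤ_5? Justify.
x ∈ ℤ_5^× (unit); v_5(x) = 0

ℤ_5 = {x ∈ ℚ_5 : v_5(x) ≥ 0} and ℤ_5^× = {x ∈ ℤ_5 : v_5(x) = 0}. Here v_5(47/16) = v_5(num) − v_5(den) = 0; compare against these criteria.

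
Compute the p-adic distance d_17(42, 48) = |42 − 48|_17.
d_17(42, 48) = 1

Step 1 — x − y = 42 − 48 = -6. Step 2 — v_17(-6) = 0 (factor: -6 = −(17^0 · 6); the sign does not affect v_p). Step 3 — |x − y|_17 = 17^{0} = 1.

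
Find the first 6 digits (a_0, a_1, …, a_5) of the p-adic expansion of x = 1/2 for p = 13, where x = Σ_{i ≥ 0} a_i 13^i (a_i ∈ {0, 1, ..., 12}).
(a_0, …, a_5) = (7, 6, 6, 6, 6, 6)

v_13(1/2) = 0 (numerator and denominator both coprime to 13), so x ∈ ℤ_13^×. Compute digits iteratively via a_i = x_i mod 13, x_{i+1} = (x_i − a_i)/13, with x_0 = x:
  x_0 = 1/2;  a_0 = 7;  x_1 = (x_0 − 7)/13 = -1/2
  x_1 = -1/2;  a_1 = 6;  x_2 = (x_1 − 6)/13 = -1/2
  x_2 = -1/2;  a_2 = 6;  x_3 = (x_2 − 6)/13 = -1/2
  x_3 = -1/2;  a_3 = 6;  x_4 = (x_3 − 6)/13 = -1/2
  x_4 = -1/2;  a_4 = 6;  x_5 = (x_4 − 6)/13 = -1/2
  x_5 = -1/2;  a_5 = 6;  x_6 = (x_5 − 6)/13 = -1/2
Digits: (7, 6, 6, 6, 6, 6).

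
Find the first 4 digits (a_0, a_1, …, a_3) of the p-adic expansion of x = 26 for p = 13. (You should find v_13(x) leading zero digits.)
(a_0, …, a_3) = (0, 2, 0, 0)

v_13(26) = 1, so a_0 = ... = a_0 = 0. Factor out: x = 13^1 · u with u = 2 a unit in ℤ_13. Expand u iteratively via a_{v+i} = u_i mod 13, u_{i+1} = (u_i − a_{v+i})/13:
  u_0 = 2;  a_1 = 2;  u_1 = (u_0 − 2)/13 = 0
  u_1 = 0;  a_2 = 0;  u_2 = (u_1 − 0)/13 = 0
  u_2 = 0;  a_3 = 0;  u_3 = (u_2 − 0)/13 = 0
Digits: (0, 2, 0, 0).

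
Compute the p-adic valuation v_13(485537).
v_13(485537) = 4

v_13(n) is the largest exponent k such that 13^k divides n. Factor out: 485537 = 13^4 · 17. (Sign doesn't affect v_p.) So v_13(485537) = 4.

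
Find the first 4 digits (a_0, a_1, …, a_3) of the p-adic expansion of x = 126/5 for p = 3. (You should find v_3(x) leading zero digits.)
(a_0, …, a_3) = (0, 0, 1, 0)

v_3(126/5) = 2, so a_0 = ... = a_1 = 0. Factor out: x = 3^2 · u with u = 14/5 a unit in ℤ_3. Expand u iteratively via a_{v+i} = u_i mod 3, u_{i+1} = (u_i − a_{v+i})/3:
  u_0 = 14/5;  a_2 = 1;  u_1 = (u_0 − 1)/3 = 3/5
  u_1 = 3/5;  a_3 = 0;  u_2 = (u_1 − 0)/3 = 1/5
Digits: (0, 0, 1, 0).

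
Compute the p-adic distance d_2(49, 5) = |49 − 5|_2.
d_2(49, 5) = 1/4

Step 1 — x − y = 49 − 5 = 44. Step 2 — v_2(44) = 2 (factor: 44 = (2^2 · 11); the sign does not affect v_p). Step 3 — |x − y|_2 = 2^{-2} = 1/4.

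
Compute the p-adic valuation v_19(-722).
v_19(-722) = 2

v_19(n) is the largest exponent k such that 19^k divides n. Factor out: -722 = -19^2 · 2. (Sign doesn't affect v_p.) So v_19(-722) = 2.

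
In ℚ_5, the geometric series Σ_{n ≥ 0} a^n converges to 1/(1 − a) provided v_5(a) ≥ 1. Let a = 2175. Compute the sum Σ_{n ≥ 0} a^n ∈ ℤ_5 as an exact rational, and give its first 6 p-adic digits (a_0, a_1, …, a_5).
Σ a^n = 1/(1 − a) = -1/2174;  first 6 digits = (1, 0, 2, 2, 2, 4)

v_5(a) = 2 ≥ 1, so the series converges in ℤ_5 to 1/(1 − a) = 1/(1 − 2175) = -1/2174. Expand this rational in ℤ_5: compute digits iteratively via d_i = x_i mod 5, x_{i+1} = (x_i − d_i)/5. The first 6 digits are (1, 0, 2, 2, 2, 4).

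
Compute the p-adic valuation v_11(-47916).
v_11(-47916) = 3

v_11(n) is the largest exponent k such that 11^k divides n. Factor out: -47916 = -11^3 · 36. (Sign doesn't affect v_p.) So v_11(-47916) = 3.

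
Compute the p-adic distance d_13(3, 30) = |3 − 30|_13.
d_13(3, 30) = 1

Step 1 — x − y = 3 − 30 = -27. Step 2 — v_13(-27) = 0 (factor: -27 = −(13^0 · 27); the sign does not affect v_p). Step 3 — |x − y|_13 = 13^{0} = 1.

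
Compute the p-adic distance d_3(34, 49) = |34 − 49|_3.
d_3(34, 49) = 1/3

Step 1 — x − y = 34 − 49 = -15. Step 2 — v_3(-15) = 1 (factor: -15 = −(3^1 · 5); the sign does not affect v_p). Step 3 — |x − y|_3 = 3^{-1} = 1/3.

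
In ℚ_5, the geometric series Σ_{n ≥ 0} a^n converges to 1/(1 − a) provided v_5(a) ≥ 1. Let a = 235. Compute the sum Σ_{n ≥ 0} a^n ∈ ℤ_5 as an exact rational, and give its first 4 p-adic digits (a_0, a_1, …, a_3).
Σ a^n = 1/(1 − a) = -1/234;  first 4 digits = (1, 2, 3, 1)

v_5(a) = 1 ≥ 1, so the series converges in ℤ_5 to 1/(1 − a) = 1/(1 − 235) = -1/234. Expand this rational in ℤ_5: compute digits iteratively via d_i = x_i mod 5, x_{i+1} = (x_i − d_i)/5. The first 4 digits are (1, 2, 3, 1).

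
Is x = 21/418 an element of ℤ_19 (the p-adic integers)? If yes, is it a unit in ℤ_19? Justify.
x ∉ ℤ_19 (v_19(x) = -1 < 0)

ℤ_19 = {x ∈ ℚ_19 : v_19(x) ≥ 0} and ℤ_19^× = {x ∈ ℤ_19 : v_19(x) = 0}. Here v_19(21/418) = v_19(num) − v_19(den) = -1; compare against these criteria.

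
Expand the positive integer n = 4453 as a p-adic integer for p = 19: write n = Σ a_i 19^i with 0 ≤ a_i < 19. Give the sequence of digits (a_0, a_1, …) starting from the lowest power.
(a_0, a_1, …) = (7, 6, 12)

Repeated division by 19 gives the digits low-to-high: 4453 = 7 + 6·19^1 + 12·19^2. Digit sequence: (7, 6, 12).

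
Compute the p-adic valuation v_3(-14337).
v_3(-14337) = 5

v_3(n) is the largest exponent k such that 3^k divides n. Factor out: -14337 = -3^5 · 59. (Sign doesn't affect v_p.) So v_3(-14337) = 5.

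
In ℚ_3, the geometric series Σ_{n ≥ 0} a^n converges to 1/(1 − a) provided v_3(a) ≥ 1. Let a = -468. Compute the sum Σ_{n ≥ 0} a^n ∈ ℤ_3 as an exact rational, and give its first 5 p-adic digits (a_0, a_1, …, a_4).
Σ a^n = 1/(1 − a) = 1/469;  first 5 digits = (1, 0, 2, 0, 1)

v_3(a) = 2 ≥ 1, so the series converges in ℤ_3 to 1/(1 − a) = 1/(1 − (-468)) = 1/469. Expand this rational in ℤ_3: compute digits iteratively via d_i = x_i mod 3, x_{i+1} = (x_i − d_i)/3. The first 5 digits are (1, 0, 2, 0, 1).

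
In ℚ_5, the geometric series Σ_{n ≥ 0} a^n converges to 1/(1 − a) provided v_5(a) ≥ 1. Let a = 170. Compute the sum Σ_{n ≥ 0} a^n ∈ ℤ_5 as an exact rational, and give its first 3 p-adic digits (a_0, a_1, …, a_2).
Σ a^n = 1/(1 − a) = -1/169;  first 3 digits = (1, 4, 2)

v_5(a) = 1 ≥ 1, so the series converges in ℤ_5 to 1/(1 − a) = 1/(1 − 170) = -1/169. Expand this rational in ℤ_5: compute digits iteratively via d_i = x_i mod 5, x_{i+1} = (x_i − d_i)/5. The first 3 digits are (1, 4, 2).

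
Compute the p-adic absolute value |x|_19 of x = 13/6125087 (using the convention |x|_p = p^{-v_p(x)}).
|13/6125087|_19 = 130321

Step 1 — compute v_19(x) by factoring powers of 19 out of the numerator and denominator: v_19(13/6125087) = -4. Step 2 — apply |x|_p = p^{-v_p(x)} = 19^{4} = 130321.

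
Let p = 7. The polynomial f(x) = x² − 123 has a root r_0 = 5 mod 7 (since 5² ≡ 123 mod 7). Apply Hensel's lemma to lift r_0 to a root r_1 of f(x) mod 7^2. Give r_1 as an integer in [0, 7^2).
r_1 = 5 (mod 49)

Hensel's recurrence: r_{i+1} = r_i − f(r_i)·(f′(r_i))^{-1} mod 7^{i+2}, with f′(x) = 2x. Iterate:
  r_0 = 5 (mod 7)
  r_1 = 5 (mod 49)
Final: r_1 = 5, and one checks f(r_1) ≡ 0 mod 7^2.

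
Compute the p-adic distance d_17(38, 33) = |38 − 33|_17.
d_17(38, 33) = 1

Step 1 — x − y = 38 − 33 = 5. Step 2 — v_17(5) = 0 (factor: 5 = (17^0 · 5); the sign does not affect v_p). Step 3 — |x − y|_17 = 17^{0} = 1.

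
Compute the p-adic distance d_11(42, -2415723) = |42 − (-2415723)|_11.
d_11(42, -2415723) = 1/161051

Step 1 — x − y = 42 − (-2415723) = 2415765. Step 2 — v_11(2415765) = 5 (factor: 2415765 = (11^5 · 15); the sign does not affect v_p). Step 3 — |x − y|_11 = 11^{-5} = 1/161051.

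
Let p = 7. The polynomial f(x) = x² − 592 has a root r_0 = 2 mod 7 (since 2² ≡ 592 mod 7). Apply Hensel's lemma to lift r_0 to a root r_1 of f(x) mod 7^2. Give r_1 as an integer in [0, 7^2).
r_1 = 2 (mod 49)

Hensel's recurrence: r_{i+1} = r_i − f(r_i)·(f′(r_i))^{-1} mod 7^{i+2}, with f′(x) = 2x. Iterate:
  r_0 = 2 (mod 7)
  r_1 = 2 (mod 49)
Final: r_1 = 2, and one checks f(r_1) ≡ 0 mod 7^2.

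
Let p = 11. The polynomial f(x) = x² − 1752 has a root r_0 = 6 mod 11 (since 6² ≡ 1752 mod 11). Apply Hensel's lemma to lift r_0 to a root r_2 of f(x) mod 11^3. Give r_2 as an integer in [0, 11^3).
r_2 = 996 (mod 1331)

Hensel's recurrence: r_{i+1} = r_i − f(r_i)·(f′(r_i))^{-1} mod 11^{i+2}, with f′(x) = 2x. Iterate:
  r_0 = 6 (mod 11)
  r_1 = 28 (mod 121)
  r_2 = 996 (mod 1331)
Final: r_2 = 996, and one checks f(r_2) ≡ 0 mod 11^3.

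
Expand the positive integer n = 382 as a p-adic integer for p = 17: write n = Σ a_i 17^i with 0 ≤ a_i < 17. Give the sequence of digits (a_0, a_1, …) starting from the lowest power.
(a_0, a_1, …) = (8, 5, 1)

Repeated division by 17 gives the digits low-to-high: 382 = 8 + 5·17^1 + 1·17^2. Digit sequence: (8, 5, 1).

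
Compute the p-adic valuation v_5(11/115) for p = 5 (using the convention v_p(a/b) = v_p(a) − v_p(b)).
v_5(11/115) = -1

Factor powers of 5 from the numerator and denominator of the reduced fraction: 11 = 5^0 · 11 and 115 = 5^1 · 23. Apply v_p(a/b) = v_p(a) − v_p(b): v_5(11/115) = 0 − 1 = -1.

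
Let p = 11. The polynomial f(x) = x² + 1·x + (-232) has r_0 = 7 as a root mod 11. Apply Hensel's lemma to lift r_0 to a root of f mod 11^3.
r_2 = 777 (mod 1331)

Hensel: r_{i+1} = r_i − f(r_i)·(f′(r_i))^{-1} mod 11^{i+2}, f′(x) = 2x + 1. Iterate:
  r_0 = 7 (mod 11)
  r_1 = 51 (mod 121)
  r_2 = 777 (mod 1331)
Final: r = 777 satisfies f(r) ≡ 0 mod 11^3.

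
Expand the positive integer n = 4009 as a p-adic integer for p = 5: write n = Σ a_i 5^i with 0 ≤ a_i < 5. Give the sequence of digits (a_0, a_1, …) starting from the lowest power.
(a_0, a_1, …) = (4, 1, 0, 2, 1, 1)

Repeated division by 5 gives the digits low-to-high: 4009 = 4 + 1·5^1 + 2·5^3 + 1·5^4 + 1·5^5. Digit sequence: (4, 1, 0, 2, 1, 1).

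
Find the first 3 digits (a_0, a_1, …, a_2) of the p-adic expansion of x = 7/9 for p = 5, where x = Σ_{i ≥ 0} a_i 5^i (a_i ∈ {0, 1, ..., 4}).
(a_0, …, a_2) = (3, 4, 3)

v_5(7/9) = 0 (numerator and denominator both coprime to 5), so x ∈ ℤ_5^×. Compute digits iteratively via a_i = x_i mod 5, x_{i+1} = (x_i − a_i)/5, with x_0 = x:
  x_0 = 7/9;  a_0 = 3;  x_1 = (x_0 − 3)/5 = -4/9
  x_1 = -4/9;  a_1 = 4;  x_2 = (x_1 − 4)/5 = -8/9
  x_2 = -8/9;  a_2 = 3;  x_3 = (x_2 − 3)/5 = -7/9
Digits: (3, 4, 3).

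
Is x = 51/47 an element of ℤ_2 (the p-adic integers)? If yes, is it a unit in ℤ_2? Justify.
x ∈ ℤ_2^× (unit); v_2(x) = 0

ℤ_2 = {x ∈ ℚ_2 : v_2(x) ≥ 0} and ℤ_2^× = {x ∈ ℤ_2 : v_2(x) = 0}. Here v_2(51/47) = v_2(num) − v_2(den) = 0; compare against these criteria.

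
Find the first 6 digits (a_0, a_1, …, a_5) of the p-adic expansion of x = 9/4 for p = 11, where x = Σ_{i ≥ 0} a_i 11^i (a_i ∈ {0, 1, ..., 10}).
(a_0, …, a_5) = (5, 8, 2, 8, 2, 8)

v_11(9/4) = 0 (numerator and denominator both coprime to 11), so x ∈ ℤ_11^×. Compute digits iteratively via a_i = x_i mod 11, x_{i+1} = (x_i − a_i)/11, with x_0 = x:
  x_0 = 9/4;  a_0 = 5;  x_1 = (x_0 − 5)/11 = -1/4
  x_1 = -1/4;  a_1 = 8;  x_2 = (x_1 − 8)/11 = -3/4
  x_2 = -3/4;  a_2 = 2;  x_3 = (x_2 − 2)/11 = -1/4
  x_3 = -1/4;  a_3 = 8;  x_4 = (x_3 − 8)/11 = -3/4
  x_4 = -3/4;  a_4 = 2;  x_5 = (x_4 − 2)/11 = -1/4
  x_5 = -1/4;  a_5 = 8;  x_6 = (x_5 − 8)/11 = -3/4
Digits: (5, 8, 2, 8, 2, 8).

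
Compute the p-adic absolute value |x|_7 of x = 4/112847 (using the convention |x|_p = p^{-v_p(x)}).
|4/112847|_7 = 2401

Step 1 — compute v_7(x) by factoring powers of 7 out of the numerator and denominator: v_7(4/112847) = -4. Step 2 — apply |x|_p = p^{-v_p(x)} = 7^{4} = 2401.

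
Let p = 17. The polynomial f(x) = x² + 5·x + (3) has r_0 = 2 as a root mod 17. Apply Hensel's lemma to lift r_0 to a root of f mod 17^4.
r_3 = 42451 (mod 83521)

Hensel: r_{i+1} = r_i − f(r_i)·(f′(r_i))^{-1} mod 17^{i+2}, f′(x) = 2x + 5. Iterate:
  r_0 = 2 (mod 17)
  r_1 = 257 (mod 289)
  r_2 = 3147 (mod 4913)
  r_3 = 42451 (mod 83521)
Final: r = 42451 satisfies f(r) ≡ 0 mod 17^4.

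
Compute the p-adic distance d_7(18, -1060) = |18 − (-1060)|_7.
d_7(18, -1060) = 1/49

Step 1 — x − y = 18 − (-1060) = 1078. Step 2 — v_7(1078) = 2 (factor: 1078 = (7^2 · 22); the sign does not affect v_p). Step 3 — |x − y|_7 = 7^{-2} = 1/49.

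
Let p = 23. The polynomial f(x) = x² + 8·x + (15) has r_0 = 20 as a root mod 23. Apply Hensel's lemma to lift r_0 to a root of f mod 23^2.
r_1 = 526 (mod 529)

Hensel: r_{i+1} = r_i − f(r_i)·(f′(r_i))^{-1} mod 23^{i+2}, f′(x) = 2x + 8. Iterate:
  r_0 = 20 (mod 23)
  r_1 = 526 (mod 529)
Final: r = 526 satisfies f(r) ≡ 0 mod 23^2.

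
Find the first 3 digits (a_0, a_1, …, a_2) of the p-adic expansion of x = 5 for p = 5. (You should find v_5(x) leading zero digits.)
(a_0, …, a_2) = (0, 1, 0)

v_5(5) = 1, so a_0 = ... = a_0 = 0. Factor out: x = 5^1 · u with u = 1 a unit in ℤ_5. Expand u iteratively via a_{v+i} = u_i mod 5, u_{i+1} = (u_i − a_{v+i})/5:
  u_0 = 1;  a_1 = 1;  u_1 = (u_0 − 1)/5 = 0
  u_1 = 0;  a_2 = 0;  u_2 = (u_1 − 0)/5 = 0
Digits: (0, 1, 0).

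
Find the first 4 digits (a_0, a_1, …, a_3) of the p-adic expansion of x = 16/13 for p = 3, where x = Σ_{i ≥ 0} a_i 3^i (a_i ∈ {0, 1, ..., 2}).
(a_0, …, a_3) = (1, 1, 2, 2)

v_3(16/13) = 0 (numerator and denominator both coprime to 3), so x ∈ ℤ_3^×. Compute digits iteratively via a_i = x_i mod 3, x_{i+1} = (x_i − a_i)/3, with x_0 = x:
  x_0 = 16/13;  a_0 = 1;  x_1 = (x_0 − 1)/3 = 1/13
  x_1 = 1/13;  a_1 = 1;  x_2 = (x_1 − 1)/3 = -4/13
  x_2 = -4/13;  a_2 = 2;  x_3 = (x_2 − 2)/3 = -10/13
  x_3 = -10/13;  a_3 = 2;  x_4 = (x_3 − 2)/3 = -12/13
Digits: (1, 1, 2, 2).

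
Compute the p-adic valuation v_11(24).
v_11(24) = 0

v_11(n) is the largest exponent k such that 11^k divides n. Factor out: 24 = 11^0 · 24. (Sign doesn't affect v_p.) So v_11(24) = 0.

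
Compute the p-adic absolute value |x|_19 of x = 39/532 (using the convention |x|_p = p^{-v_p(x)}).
|39/532|_19 = 19

Step 1 — compute v_19(x) by factoring powers of 19 out of the numerator and denominator: v_19(39/532) = -1. Step 2 — apply |x|_p = p^{-v_p(x)} = 19^{1} = 19.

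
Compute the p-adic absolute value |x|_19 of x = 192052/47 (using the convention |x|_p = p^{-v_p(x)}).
|192052/47|_19 = 1/6859

Step 1 — compute v_19(x) by factoring powers of 19 out of the numerator and denominator: v_19(192052/47) = 3. Step 2 — apply |x|_p = p^{-v_p(x)} = 19^{-3} = 1/6859.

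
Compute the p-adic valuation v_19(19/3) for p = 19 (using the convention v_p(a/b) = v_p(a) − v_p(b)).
v_19(19/3) = 1

Factor powers of 19 from the numerator and denominator of the reduced fraction: 19 = 19^1 · 1 and 3 = 19^0 · 3. Apply v_p(a/b) = v_p(a) − v_p(b): v_19(19/3) = 1 − 0 = 1.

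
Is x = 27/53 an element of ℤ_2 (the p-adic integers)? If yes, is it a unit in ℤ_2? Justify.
x ∈ ℤ_2^× (unit); v_2(x) = 0

ℤ_2 = {x ∈ ℚ_2 : v_2(x) ≥ 0} and ℤ_2^× = {x ∈ ℤ_2 : v_2(x) = 0}. Here v_2(27/53) = v_2(num) − v_2(den) = 0; compare against these criteria.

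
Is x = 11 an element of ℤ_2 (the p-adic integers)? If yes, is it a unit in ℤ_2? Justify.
x ∈ ℤ_2^× (unit); v_2(x) = 0

ℤ_2 = {x ∈ ℚ_2 : v_2(x) ≥ 0} and ℤ_2^× = {x ∈ ℤ_2 : v_2(x) = 0}. Here v_2(11) = v_2(num) − v_2(den) = 0; compare against these criteria.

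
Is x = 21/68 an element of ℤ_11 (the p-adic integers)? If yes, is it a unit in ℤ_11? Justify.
x ∈ ℤ_11^× (unit); v_11(x) = 0

ℤ_11 = {x ∈ ℚ_11 : v_11(x) ≥ 0} and ℤ_11^× = {x ∈ ℤ_11 : v_11(x) = 0}. Here v_11(21/68) = v_11(num) − v_11(den) = 0; compare against these criteria.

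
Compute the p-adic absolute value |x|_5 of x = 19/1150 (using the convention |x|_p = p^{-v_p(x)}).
|19/1150|_5 = 25

Step 1 — compute v_5(x) by factoring powers of 5 out of the numerator and denominator: v_5(19/1150) = -2. Step 2 — apply |x|_p = p^{-v_p(x)} = 5^{2} = 25.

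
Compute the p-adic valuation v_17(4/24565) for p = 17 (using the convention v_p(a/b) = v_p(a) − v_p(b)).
v_17(4/24565) = -3

Factor powers of 17 from the numerator and denominator of the reduced fraction: 4 = 17^0 · 4 and 24565 = 17^3 · 5. Apply v_p(a/b) = v_p(a) − v_p(b): v_17(4/24565) = 0 − 3 = -3.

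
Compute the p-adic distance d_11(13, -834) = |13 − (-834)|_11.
d_11(13, -834) = 1/121

Step 1 — x − y = 13 − (-834) = 847. Step 2 — v_11(847) = 2 (factor: 847 = (11^2 · 7); the sign does not affect v_p). Step 3 — |x − y|_11 = 11^{-2} = 1/121.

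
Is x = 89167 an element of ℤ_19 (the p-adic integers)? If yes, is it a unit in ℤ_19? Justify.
x ∈ ℤ_19 but not a unit; v_19(x) = 3 > 0

ℤ_19 = {x ∈ ℚ_19 : v_19(x) ≥ 0} and ℤ_19^× = {x ∈ ℤ_19 : v_19(x) = 0}. Here v_19(89167) = v_19(num) − v_19(den) = 3; compare against these criteria.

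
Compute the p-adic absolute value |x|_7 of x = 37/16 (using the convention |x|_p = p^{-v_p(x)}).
|37/16|_7 = 1

Step 1 — compute v_7(x) by factoring powers of 7 out of the numerator and denominator: v_7(37/16) = 0. Step 2 — apply |x|_p = p^{-v_p(x)} = 7^{0} = 1.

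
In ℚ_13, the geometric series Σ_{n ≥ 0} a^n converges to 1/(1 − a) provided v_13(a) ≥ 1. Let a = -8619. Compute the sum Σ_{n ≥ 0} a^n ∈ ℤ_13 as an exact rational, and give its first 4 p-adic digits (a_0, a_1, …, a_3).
Σ a^n = 1/(1 − a) = 1/8620;  first 4 digits = (1, 0, 1, 9)

v_13(a) = 2 ≥ 1, so the series converges in ℤ_13 to 1/(1 − a) = 1/(1 − (-8619)) = 1/8620. Expand this rational in ℤ_13: compute digits iteratively via d_i = x_i mod 13, x_{i+1} = (x_i − d_i)/13. The first 4 digits are (1, 0, 1, 9).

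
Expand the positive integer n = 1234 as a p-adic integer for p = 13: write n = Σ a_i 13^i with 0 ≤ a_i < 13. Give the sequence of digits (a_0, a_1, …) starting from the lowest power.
(a_0, a_1, …) = (12, 3, 7)

Repeated division by 13 gives the digits low-to-high: 1234 = 12 + 3·13^1 + 7·13^2. Digit sequence: (12, 3, 7).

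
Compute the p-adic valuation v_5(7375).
v_5(7375) = 3

v_5(n) is the largest exponent k such that 5^k divides n. Factor out: 7375 = 5^3 · 59. (Sign doesn't affect v_p.) So v_5(7375) = 3.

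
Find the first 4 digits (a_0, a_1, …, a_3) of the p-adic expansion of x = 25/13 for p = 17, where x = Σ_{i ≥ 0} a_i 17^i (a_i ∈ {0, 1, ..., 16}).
(a_0, …, a_3) = (15, 11, 15, 3)

v_17(25/13) = 0 (numerator and denominator both coprime to 17), so x ∈ ℤ_17^×. Compute digits iteratively via a_i = x_i mod 17, x_{i+1} = (x_i − a_i)/17, with x_0 = x:
  x_0 = 25/13;  a_0 = 15;  x_1 = (x_0 − 15)/17 = -10/13
  x_1 = -10/13;  a_1 = 11;  x_2 = (x_1 − 11)/17 = -9/13
  x_2 = -9/13;  a_2 = 15;  x_3 = (x_2 − 15)/17 = -12/13
  x_3 = -12/13;  a_3 = 3;  x_4 = (x_3 − 3)/17 = -3/13
Digits: (15, 11, 15, 3).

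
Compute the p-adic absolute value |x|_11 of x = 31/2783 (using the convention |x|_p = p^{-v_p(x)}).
|31/2783|_11 = 121

Step 1 — compute v_11(x) by factoring powers of 11 out of the numerator and denominator: v_11(31/2783) = -2. Step 2 — apply |x|_p = p^{-v_p(x)} = 11^{2} = 121.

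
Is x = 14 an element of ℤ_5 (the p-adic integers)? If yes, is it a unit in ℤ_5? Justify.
x ∈ ℤ_5^× (unit); v_5(x) = 0

ℤ_5 = {x ∈ ℚ_5 : v_5(x) ≥ 0} and ℤ_5^× = {x ∈ ℤ_5 : v_5(x) = 0}. Here v_5(14) = v_5(num) − v_5(den) = 0; compare against these criteria.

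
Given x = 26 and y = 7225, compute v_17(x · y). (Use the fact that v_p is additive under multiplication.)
v_17(187850) = 2

v_p(x) = 0 (factor: 26 = 17^0 · 26); v_p(y) = 2 (factor: 7225 = 17^2 · 25). Additivity: v_p(xy) = v_p(x) + v_p(y) = 0 + 2 = 2. (Direct check: xy = 187850 = 17^2 · (650).)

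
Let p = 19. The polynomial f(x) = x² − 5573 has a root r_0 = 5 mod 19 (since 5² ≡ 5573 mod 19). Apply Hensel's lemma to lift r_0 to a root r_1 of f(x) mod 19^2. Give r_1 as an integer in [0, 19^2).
r_1 = 271 (mod 361)

Hensel's recurrence: r_{i+1} = r_i − f(r_i)·(f′(r_i))^{-1} mod 19^{i+2}, with f′(x) = 2x. Iterate:
  r_0 = 5 (mod 19)
  r_1 = 271 (mod 361)
Final: r_1 = 271, and one checks f(r_1) ≡ 0 mod 19^2.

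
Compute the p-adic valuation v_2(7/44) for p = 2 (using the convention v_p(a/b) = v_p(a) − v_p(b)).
v_2(7/44) = -2

Factor powers of 2 from the numerator and denominator of the reduced fraction: 7 = 2^0 · 7 and 44 = 2^2 · 11. Apply v_p(a/b) = v_p(a) − v_p(b): v_2(7/44) = 0 − 2 = -2.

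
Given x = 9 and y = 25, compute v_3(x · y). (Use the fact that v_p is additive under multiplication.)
v_3(225) = 2

v_p(x) = 2 (factor: 9 = 3^2 · 1); v_p(y) = 0 (factor: 25 = 3^0 · 25). Additivity: v_p(xy) = v_p(x) + v_p(y) = 2 + 0 = 2. (Direct check: xy = 225 = 3^2 · (25).)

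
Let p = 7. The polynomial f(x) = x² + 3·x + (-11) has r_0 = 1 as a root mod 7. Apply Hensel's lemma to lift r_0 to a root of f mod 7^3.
r_2 = 120 (mod 343)

Hensel: r_{i+1} = r_i − f(r_i)·(f′(r_i))^{-1} mod 7^{i+2}, f′(x) = 2x + 3. Iterate:
  r_0 = 1 (mod 7)
  r_1 = 22 (mod 49)
  r_2 = 120 (mod 343)
Final: r = 120 satisfies f(r) ≡ 0 mod 7^3.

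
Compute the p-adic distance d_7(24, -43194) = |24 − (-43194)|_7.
d_7(24, -43194) = 1/2401

Step 1 — x − y = 24 − (-43194) = 43218. Step 2 — v_7(43218) = 4 (factor: 43218 = (7^4 · 18); the sign does not affect v_p). Step 3 — |x − y|_7 = 7^{-4} = 1/2401.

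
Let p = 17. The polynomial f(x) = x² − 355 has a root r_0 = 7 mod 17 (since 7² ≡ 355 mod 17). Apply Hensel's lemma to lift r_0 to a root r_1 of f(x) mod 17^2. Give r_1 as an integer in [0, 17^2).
r_1 = 194 (mod 289)

Hensel's recurrence: r_{i+1} = r_i − f(r_i)·(f′(r_i))^{-1} mod 17^{i+2}, with f′(x) = 2x. Iterate:
  r_0 = 7 (mod 17)
  r_1 = 194 (mod 289)
Final: r_1 = 194, and one checks f(r_1) ≡ 0 mod 17^2.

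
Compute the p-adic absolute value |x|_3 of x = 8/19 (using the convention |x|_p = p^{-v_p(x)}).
|8/19|_3 = 1

Step 1 — compute v_3(x) by factoring powers of 3 out of the numerator and denominator: v_3(8/19) = 0. Step 2 — apply |x|_p = p^{-v_p(x)} = 3^{0} = 1.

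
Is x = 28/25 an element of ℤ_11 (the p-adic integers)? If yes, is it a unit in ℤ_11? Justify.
x ∈ ℤ_11^× (unit); v_11(x) = 0

ℤ_11 = {x ∈ ℚ_11 : v_11(x) ≥ 0} and ℤ_11^× = {x ∈ ℤ_11 : v_11(x) = 0}. Here v_11(28/25) = v_11(num) − v_11(den) = 0; compare against these criteria.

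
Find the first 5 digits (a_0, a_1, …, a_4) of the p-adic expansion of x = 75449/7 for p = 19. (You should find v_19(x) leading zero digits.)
(a_0, …, a_4) = (0, 0, 0, 7, 16)

v_19(75449/7) = 3, so a_0 = ... = a_2 = 0. Factor out: x = 19^3 · u with u = 11/7 a unit in ℤ_19. Expand u iteratively via a_{v+i} = u_i mod 19, u_{i+1} = (u_i − a_{v+i})/19:
  u_0 = 11/7;  a_3 = 7;  u_1 = (u_0 − 7)/19 = -2/7
  u_1 = -2/7;  a_4 = 16;  u_2 = (u_1 − 16)/19 = -6/7
Digits: (0, 0, 0, 7, 16).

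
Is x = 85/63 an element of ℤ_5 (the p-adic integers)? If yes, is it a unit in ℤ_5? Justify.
x ∈ ℤ_5 but not a unit; v_5(x) = 1 > 0

ℤ_5 = {x ∈ ℚ_5 : v_5(x) ≥ 0} and ℤ_5^× = {x ∈ ℤ_5 : v_5(x) = 0}. Here v_5(85/63) = v_5(num) − v_5(den) = 1; compare against these criteria.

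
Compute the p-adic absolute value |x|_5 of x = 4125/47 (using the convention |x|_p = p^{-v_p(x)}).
|4125/47|_5 = 1/125

Step 1 — compute v_5(x) by factoring powers of 5 out of the numerator and denominator: v_5(4125/47) = 3. Step 2 — apply |x|_p = p^{-v_p(x)} = 5^{-3} = 1/125.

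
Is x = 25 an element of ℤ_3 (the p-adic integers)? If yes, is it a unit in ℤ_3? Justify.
x ∈ ℤ_3^× (unit); v_3(x) = 0

ℤ_3 = {x ∈ ℚ_3 : v_3(x) ≥ 0} and ℤ_3^× = {x ∈ ℤ_3 : v_3(x) = 0}. Here v_3(25) = v_3(num) − v_3(den) = 0; compare against these criteria.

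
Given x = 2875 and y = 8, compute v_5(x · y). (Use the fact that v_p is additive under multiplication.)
v_5(23000) = 3

v_p(x) = 3 (factor: 2875 = 5^3 · 23); v_p(y) = 0 (factor: 8 = 5^0 · 8). Additivity: v_p(xy) = v_p(x) + v_p(y) = 3 + 0 = 3. (Direct check: xy = 23000 = 5^3 · (184).)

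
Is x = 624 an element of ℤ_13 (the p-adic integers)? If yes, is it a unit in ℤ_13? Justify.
x ∈ ℤ_13 but not a unit; v_13(x) = 1 > 0

ℤ_13 = {x ∈ ℚ_13 : v_13(x) ≥ 0} and ℤ_13^× = {x ∈ ℤ_13 : v_13(x) = 0}. Here v_13(624) = v_13(num) − v_13(den) = 1; compare against these criteria.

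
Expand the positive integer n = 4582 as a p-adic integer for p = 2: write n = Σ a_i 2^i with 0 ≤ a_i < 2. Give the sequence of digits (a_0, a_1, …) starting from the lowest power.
(a_0, a_1, …) = (0, 1, 1, 0, 0, 1, 1, 1, 1, 0, 0, 0, 1)

Repeated division by 2 gives the digits low-to-high: 4582 = 1·2^1 + 1·2^2 + 1·2^5 + 1·2^6 + 1·2^7 + 1·2^8 + 1·2^12. Digit sequence: (0, 1, 1, 0, 0, 1, 1, 1, 1, 0, 0, 0, 1).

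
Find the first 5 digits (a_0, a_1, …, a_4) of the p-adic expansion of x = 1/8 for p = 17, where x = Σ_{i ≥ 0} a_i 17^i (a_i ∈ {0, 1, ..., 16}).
(a_0, …, a_4) = (15, 14, 14, 14, 14)

v_17(1/8) = 0 (numerator and denominator both coprime to 17), so x ∈ ℤ_17^×. Compute digits iteratively via a_i = x_i mod 17, x_{i+1} = (x_i − a_i)/17, with x_0 = x:
  x_0 = 1/8;  a_0 = 15;  x_1 = (x_0 − 15)/17 = -7/8
  x_1 = -7/8;  a_1 = 14;  x_2 = (x_1 − 14)/17 = -7/8
  x_2 = -7/8;  a_2 = 14;  x_3 = (x_2 − 14)/17 = -7/8
  x_3 = -7/8;  a_3 = 14;  x_4 = (x_3 − 14)/17 = -7/8
  x_4 = -7/8;  a_4 = 14;  x_5 = (x_4 − 14)/17 = -7/8
Digits: (15, 14, 14, 14, 14).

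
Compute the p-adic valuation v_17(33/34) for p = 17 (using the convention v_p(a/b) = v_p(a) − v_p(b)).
v_17(33/34) = -1

Factor powers of 17 from the numerator and denominator of the reduced fraction: 33 = 17^0 · 33 and 34 = 17^1 · 2. Apply v_p(a/b) = v_p(a) − v_p(b): v_17(33/34) = 0 − 1 = -1.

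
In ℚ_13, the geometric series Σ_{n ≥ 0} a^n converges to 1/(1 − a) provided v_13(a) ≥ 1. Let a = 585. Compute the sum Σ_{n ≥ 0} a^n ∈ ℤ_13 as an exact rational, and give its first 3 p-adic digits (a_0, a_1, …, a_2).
Σ a^n = 1/(1 − a) = -1/584;  first 3 digits = (1, 6, 0)

v_13(a) = 1 ≥ 1, so the series converges in ℤ_13 to 1/(1 − a) = 1/(1 − 585) = -1/584. Expand this rational in ℤ_13: compute digits iteratively via d_i = x_i mod 13, x_{i+1} = (x_i − d_i)/13. The first 3 digits are (1, 6, 0).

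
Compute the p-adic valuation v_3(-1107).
v_3(-1107) = 3

v_3(n) is the largest exponent k such that 3^k divides n. Factor out: -1107 = -3^3 · 41. (Sign doesn't affect v_p.) So v_3(-1107) = 3.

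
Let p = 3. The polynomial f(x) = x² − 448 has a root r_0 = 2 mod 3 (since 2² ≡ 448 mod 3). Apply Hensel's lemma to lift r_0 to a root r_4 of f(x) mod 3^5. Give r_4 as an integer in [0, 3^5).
r_4 = 185 (mod 243)

Hensel's recurrence: r_{i+1} = r_i − f(r_i)·(f′(r_i))^{-1} mod 3^{i+2}, with f′(x) = 2x. Iterate:
  r_0 = 2 (mod 3)
  r_1 = 5 (mod 9)
  r_2 = 23 (mod 27)
  r_3 = 23 (mod 81)
  r_4 = 185 (mod 243)
Final: r_4 = 185, and one checks f(r_4) ≡ 0 mod 3^5.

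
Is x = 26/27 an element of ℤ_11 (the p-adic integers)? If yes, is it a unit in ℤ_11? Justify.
x ∈ ℤ_11^× (unit); v_11(x) = 0

ℤ_11 = {x ∈ ℚ_11 : v_11(x) ≥ 0} and ℤ_11^× = {x ∈ ℤ_11 : v_11(x) = 0}. Here v_11(26/27) = v_11(num) − v_11(den) = 0; compare against these criteria.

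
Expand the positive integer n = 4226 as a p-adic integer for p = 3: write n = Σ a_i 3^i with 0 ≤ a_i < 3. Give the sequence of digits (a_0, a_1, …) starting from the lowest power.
(a_0, a_1, …) = (2, 1, 1, 0, 1, 2, 2, 1)

Repeated division by 3 gives the digits low-to-high: 4226 = 2 + 1·3^1 + 1·3^2 + 1·3^4 + 2·3^5 + 2·3^6 + 1·3^7. Digit sequence: (2, 1, 1, 0, 1, 2, 2, 1).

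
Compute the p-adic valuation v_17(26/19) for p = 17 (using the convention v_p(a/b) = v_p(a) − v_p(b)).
v_17(26/19) = 0

Factor powers of 17 from the numerator and denominator of the reduced fraction: 26 = 17^0 · 26 and 19 = 17^0 · 19. Apply v_p(a/b) = v_p(a) − v_p(b): v_17(26/19) = 0 − 0 = 0.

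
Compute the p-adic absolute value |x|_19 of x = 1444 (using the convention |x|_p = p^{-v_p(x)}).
|1444|_19 = 1/361

Step 1 — compute v_19(x) by factoring powers of 19 out of the numerator and denominator: v_19(1444) = 2. Step 2 — apply |x|_p = p^{-v_p(x)} = 19^{-2} = 1/361.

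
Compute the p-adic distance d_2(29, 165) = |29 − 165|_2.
d_2(29, 165) = 1/8

Step 1 — x − y = 29 − 165 = -136. Step 2 — v_2(-136) = 3 (factor: -136 = −(2^3 · 17); the sign does not affect v_p). Step 3 — |x − y|_2 = 2^{-3} = 1/8.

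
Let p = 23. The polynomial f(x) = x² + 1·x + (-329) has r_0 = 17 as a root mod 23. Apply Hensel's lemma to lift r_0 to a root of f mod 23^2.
r_1 = 63 (mod 529)

Hensel: r_{i+1} = r_i − f(r_i)·(f′(r_i))^{-1} mod 23^{i+2}, f′(x) = 2x + 1. Iterate:
  r_0 = 17 (mod 23)
  r_1 = 63 (mod 529)
Final: r = 63 satisfies f(r) ≡ 0 mod 23^2.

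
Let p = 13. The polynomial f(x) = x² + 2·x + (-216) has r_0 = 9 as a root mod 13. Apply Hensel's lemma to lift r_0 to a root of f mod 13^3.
r_2 = 243 (mod 2197)

Hensel: r_{i+1} = r_i − f(r_i)·(f′(r_i))^{-1} mod 13^{i+2}, f′(x) = 2x + 2. Iterate:
  r_0 = 9 (mod 13)
  r_1 = 74 (mod 169)
  r_2 = 243 (mod 2197)
Final: r = 243 satisfies f(r) ≡ 0 mod 13^3.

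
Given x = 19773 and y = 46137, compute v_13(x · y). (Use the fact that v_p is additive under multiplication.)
v_13(912266901) = 6

v_p(x) = 3 (factor: 19773 = 13^3 · 9); v_p(y) = 3 (factor: 46137 = 13^3 · 21). Additivity: v_p(xy) = v_p(x) + v_p(y) = 3 + 3 = 6. (Direct check: xy = 912266901 = 13^6 · (189).)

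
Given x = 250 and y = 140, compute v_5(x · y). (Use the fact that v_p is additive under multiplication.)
v_5(35000) = 4

v_p(x) = 3 (factor: 250 = 5^3 · 2); v_p(y) = 1 (factor: 140 = 5^1 · 28). Additivity: v_p(xy) = v_p(x) + v_p(y) = 3 + 1 = 4. (Direct check: xy = 35000 = 5^4 · (56).)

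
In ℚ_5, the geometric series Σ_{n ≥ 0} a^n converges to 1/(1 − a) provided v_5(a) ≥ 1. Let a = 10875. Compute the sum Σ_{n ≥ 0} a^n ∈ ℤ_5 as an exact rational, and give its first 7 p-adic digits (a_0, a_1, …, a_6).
Σ a^n = 1/(1 − a) = -1/10874;  first 7 digits = (1, 0, 0, 2, 2, 3, 4)

v_5(a) = 3 ≥ 1, so the series converges in ℤ_5 to 1/(1 − a) = 1/(1 − 10875) = -1/10874. Expand this rational in ℤ_5: compute digits iteratively via d_i = x_i mod 5, x_{i+1} = (x_i − d_i)/5. The first 7 digits are (1, 0, 0, 2, 2, 3, 4).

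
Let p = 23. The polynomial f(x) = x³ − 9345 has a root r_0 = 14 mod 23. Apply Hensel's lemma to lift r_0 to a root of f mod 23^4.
r_3 = 36860 (mod 279841)

Hensel: r_{i+1} = r_i − f(r_i)/f′(r_i) mod 23^{i+2}, where f′(x) = 3x². Iterate:
  r_0 = 14 (mod 23)
  r_1 = 359 (mod 529)
  r_2 = 359 (mod 12167)
  r_3 = 36860 (mod 279841)
Final: r = 36860 with f(r) ≡ 0 mod 23^4.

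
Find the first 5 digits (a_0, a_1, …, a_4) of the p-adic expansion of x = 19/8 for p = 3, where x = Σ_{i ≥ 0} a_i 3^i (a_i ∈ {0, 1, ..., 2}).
(a_0, …, a_4) = (2, 2, 2, 1, 2)

v_3(19/8) = 0 (numerator and denominator both coprime to 3), so x ∈ ℤ_3^×. Compute digits iteratively via a_i = x_i mod 3, x_{i+1} = (x_i − a_i)/3, with x_0 = x:
  x_0 = 19/8;  a_0 = 2;  x_1 = (x_0 − 2)/3 = 1/8
  x_1 = 1/8;  a_1 = 2;  x_2 = (x_1 − 2)/3 = -5/8
  x_2 = -5/8;  a_2 = 2;  x_3 = (x_2 − 2)/3 = -7/8
  x_3 = -7/8;  a_3 = 1;  x_4 = (x_3 − 1)/3 = -5/8
  x_4 = -5/8;  a_4 = 2;  x_5 = (x_4 − 2)/3 = -7/8
Digits: (2, 2, 2, 1, 2).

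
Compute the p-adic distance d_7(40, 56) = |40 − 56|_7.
d_7(40, 56) = 1

Step 1 — x − y = 40 − 56 = -16. Step 2 — v_7(-16) = 0 (factor: -16 = −(7^0 · 16); the sign does not affect v_p). Step 3 — |x − y|_7 = 7^{0} = 1.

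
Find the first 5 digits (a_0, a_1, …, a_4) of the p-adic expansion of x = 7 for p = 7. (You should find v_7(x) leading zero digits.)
(a_0, …, a_4) = (0, 1, 0, 0, 0)

v_7(7) = 1, so a_0 = ... = a_0 = 0. Factor out: x = 7^1 · u with u = 1 a unit in ℤ_7. Expand u iteratively via a_{v+i} = u_i mod 7, u_{i+1} = (u_i − a_{v+i})/7:
  u_0 = 1;  a_1 = 1;  u_1 = (u_0 − 1)/7 = 0
  u_1 = 0;  a_2 = 0;  u_2 = (u_1 − 0)/7 = 0
  u_2 = 0;  a_3 = 0;  u_3 = (u_2 − 0)/7 = 0
  u_3 = 0;  a_4 = 0;  u_4 = (u_3 − 0)/7 = 0
Digits: (0, 1, 0, 0, 0).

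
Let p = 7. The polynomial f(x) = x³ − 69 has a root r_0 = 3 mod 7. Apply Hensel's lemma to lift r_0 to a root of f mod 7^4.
r_3 = 255 (mod 2401)

Hensel: r_{i+1} = r_i − f(r_i)/f′(r_i) mod 7^{i+2}, where f′(x) = 3x². Iterate:
  r_0 = 3 (mod 7)
  r_1 = 10 (mod 49)
  r_2 = 255 (mod 343)
  r_3 = 255 (mod 2401)
Final: r = 255 with f(r) ≡ 0 mod 7^4.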